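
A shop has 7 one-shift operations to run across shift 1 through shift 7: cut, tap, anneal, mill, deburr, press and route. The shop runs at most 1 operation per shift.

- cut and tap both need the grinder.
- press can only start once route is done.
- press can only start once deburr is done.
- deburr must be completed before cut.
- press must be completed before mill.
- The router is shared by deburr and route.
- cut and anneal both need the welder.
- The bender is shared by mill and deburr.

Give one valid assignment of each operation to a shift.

anneal=shift 7; cut=shift 4; mill=shift 5; route=shift 2; tap=shift 6; press=shift 3; deburr=shift 1

Checking: deburr(shift 1) before cut(shift 4); press(shift 3) before mill(shift 5); route(shift 2) before press(shift 3); deburr(shift 1) before press(shift 3); mill(shift 5) != deburr(shift 1); cut(shift 4) != anneal(shift 7); deburr(shift 1) != route(shift 2); cut(shift 4) != tap(shift 6); max 1 per shift (cap 1).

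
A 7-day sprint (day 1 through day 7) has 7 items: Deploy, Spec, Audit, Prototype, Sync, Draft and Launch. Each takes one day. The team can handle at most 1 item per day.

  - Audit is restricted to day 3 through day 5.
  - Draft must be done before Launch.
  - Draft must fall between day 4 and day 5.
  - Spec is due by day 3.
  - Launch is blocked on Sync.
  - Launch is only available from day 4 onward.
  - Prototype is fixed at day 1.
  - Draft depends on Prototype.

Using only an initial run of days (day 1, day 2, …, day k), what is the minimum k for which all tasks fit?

7 days

The precedence chain requires at least 3 distinct days.
With at most 1 per day and 7 tasks, at least 7 days are needed.
Propagating the time windows through the other constraints, Launch can't land before day 5, so the schedule must run through at least day 5.
7 works (last occupied day: day 7): for example Prototype -> day 1, Draft -> day 4, Launch -> day 6, Deploy -> day 7, Spec -> day 2, Sync -> day 5, Audit -> day 3.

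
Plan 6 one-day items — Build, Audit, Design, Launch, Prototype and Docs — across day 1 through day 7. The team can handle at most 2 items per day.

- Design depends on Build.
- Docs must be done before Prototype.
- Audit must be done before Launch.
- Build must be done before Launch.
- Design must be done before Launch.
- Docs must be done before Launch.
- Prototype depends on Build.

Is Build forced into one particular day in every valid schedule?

Build can be day 1 (e.g. Audit in day 2; Launch in day 3; Prototype in day 3; Docs in day 1; Build in day 1; Design in day 2) or day 2 (e.g. Audit -> day 1; Prototype -> day 3; Docs -> day 1; Launch -> day 4; Design -> day 3; Build -> day 2).

No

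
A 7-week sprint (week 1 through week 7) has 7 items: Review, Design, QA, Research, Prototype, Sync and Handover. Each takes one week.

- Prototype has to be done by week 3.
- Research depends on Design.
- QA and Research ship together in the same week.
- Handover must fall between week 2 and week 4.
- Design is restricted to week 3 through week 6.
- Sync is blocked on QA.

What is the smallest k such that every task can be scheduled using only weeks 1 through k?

The precedence chain requires at least 3 distinct weeks.
Propagating the time windows through the other constraints, Sync can't land before week 5, so the schedule must run through at least week 5.
5 works (last occupied week: week 5): for example Review=week 1; Design=week 3; Sync=week 5; Handover=week 2; Prototype=week 1; Research=week 4; QA=week 4.

5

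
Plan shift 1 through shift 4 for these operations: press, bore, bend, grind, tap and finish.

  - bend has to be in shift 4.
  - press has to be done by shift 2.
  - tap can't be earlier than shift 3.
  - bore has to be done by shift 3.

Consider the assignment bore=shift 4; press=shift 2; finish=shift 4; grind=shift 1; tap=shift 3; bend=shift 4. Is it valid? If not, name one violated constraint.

bore has to be done by shift 3 — violated.
tap can't be earlier than shift 3 — holds.
press has to be done by shift 2 — holds.
bend has to be in shift 4 — holds.

Invalid. bore has to be done by shift 3.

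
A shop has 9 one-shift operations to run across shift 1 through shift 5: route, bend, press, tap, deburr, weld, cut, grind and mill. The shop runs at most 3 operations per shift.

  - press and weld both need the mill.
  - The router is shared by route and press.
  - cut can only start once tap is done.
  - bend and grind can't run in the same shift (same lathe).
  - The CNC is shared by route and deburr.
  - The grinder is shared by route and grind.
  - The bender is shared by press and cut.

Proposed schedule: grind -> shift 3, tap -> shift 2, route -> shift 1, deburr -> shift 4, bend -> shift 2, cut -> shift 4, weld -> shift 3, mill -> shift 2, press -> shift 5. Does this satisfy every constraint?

The CNC is shared by route and deburr — holds.
The shop runs at most 3 operations per shift — holds.
The grinder is shared by route and grind — holds.
cut can only start once tap is done — holds.
The router is shared by route and press — holds.
bend and grind can't run in the same shift (same lathe) — holds.
The bender is shared by press and cut — holds.
press and weld both need the mill — holds.

Valid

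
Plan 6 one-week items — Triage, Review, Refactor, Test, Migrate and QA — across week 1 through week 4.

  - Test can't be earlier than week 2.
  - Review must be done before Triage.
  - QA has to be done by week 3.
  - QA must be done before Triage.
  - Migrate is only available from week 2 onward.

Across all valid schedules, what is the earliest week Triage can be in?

week 2

Precedence pushes Triage to at least week 2.
Triage at week 2 is achievable: Migrate -> week 2; Test -> week 2; Refactor -> week 1; QA -> week 1; Review -> week 1; Triage -> week 2.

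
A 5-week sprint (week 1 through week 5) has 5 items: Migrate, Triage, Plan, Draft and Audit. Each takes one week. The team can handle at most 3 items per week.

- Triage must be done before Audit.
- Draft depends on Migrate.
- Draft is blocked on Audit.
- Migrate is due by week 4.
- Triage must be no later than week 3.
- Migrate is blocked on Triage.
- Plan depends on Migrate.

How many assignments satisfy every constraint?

Splitting on Migrate: it can be week 2 (18), week 3 (16), week 4 (6). Listing each branch's schedules as (Triage, Plan, Draft, Audit) by week number:
Migrate=week 2: (1,3,3,2) (1,3,4,2) (1,3,4,3) (1,3,5,2) (1,3,5,3) (1,3,5,4) (1,4,3,2) (1,4,4,2) (1,4,4,3) (1,4,5,2) (1,4,5,3) (1,4,5,4) (1,5,3,2) (1,5,4,2) (1,5,4,3) (1,5,5,2) (1,5,5,3) (1,5,5,4) — 18.
Migrate=week 3: (1,4,4,2) (1,4,4,3) (1,4,5,2) (1,4,5,3) (1,4,5,4) (1,5,4,2) (1,5,4,3) (1,5,5,2) (1,5,5,3) (1,5,5,4) (2,4,4,3) (2,4,5,3) (2,4,5,4) (2,5,4,3) (2,5,5,3) (2,5,5,4) — 16.
Migrate=week 4: (1,5,5,2) (1,5,5,3) (1,5,5,4) (2,5,5,3) (2,5,5,4) (3,5,5,4) — 6.
Summing: 18 + 16 + 6 = 40.

40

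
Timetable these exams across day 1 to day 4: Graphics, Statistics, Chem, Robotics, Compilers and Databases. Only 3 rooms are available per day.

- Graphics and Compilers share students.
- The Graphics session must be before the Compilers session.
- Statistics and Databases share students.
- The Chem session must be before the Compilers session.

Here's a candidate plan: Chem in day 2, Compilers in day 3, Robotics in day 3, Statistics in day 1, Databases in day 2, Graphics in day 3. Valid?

Invalid. Graphics and Compilers share students.

The Chem session must be before the Compilers session — holds.
Statistics and Databases share students — holds.
Graphics and Compilers share students — violated.
Only 3 rooms are available per day — holds.
The Graphics session must be before the Compilers session — violated.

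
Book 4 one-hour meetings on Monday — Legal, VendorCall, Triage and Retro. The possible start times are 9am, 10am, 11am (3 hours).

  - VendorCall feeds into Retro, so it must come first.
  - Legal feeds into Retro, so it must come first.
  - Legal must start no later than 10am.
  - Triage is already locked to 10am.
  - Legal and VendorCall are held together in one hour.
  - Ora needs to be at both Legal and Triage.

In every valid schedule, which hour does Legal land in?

Legal's window is 9am–10am.
Triage is fixed at 10am, and Legal can't share a hour with Triage.
So Legal must be 9am.

9am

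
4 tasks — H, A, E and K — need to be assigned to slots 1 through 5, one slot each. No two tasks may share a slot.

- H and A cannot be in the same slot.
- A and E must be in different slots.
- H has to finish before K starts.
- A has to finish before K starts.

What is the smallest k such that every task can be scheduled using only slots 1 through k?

The precedence chain requires at least 2 distinct slots.
With at most 1 per slot and 4 tasks, at least 4 slots are needed.
4 works (last occupied slot: 4): for example K in 3, E in 4, H in 1, A in 2.

4 slots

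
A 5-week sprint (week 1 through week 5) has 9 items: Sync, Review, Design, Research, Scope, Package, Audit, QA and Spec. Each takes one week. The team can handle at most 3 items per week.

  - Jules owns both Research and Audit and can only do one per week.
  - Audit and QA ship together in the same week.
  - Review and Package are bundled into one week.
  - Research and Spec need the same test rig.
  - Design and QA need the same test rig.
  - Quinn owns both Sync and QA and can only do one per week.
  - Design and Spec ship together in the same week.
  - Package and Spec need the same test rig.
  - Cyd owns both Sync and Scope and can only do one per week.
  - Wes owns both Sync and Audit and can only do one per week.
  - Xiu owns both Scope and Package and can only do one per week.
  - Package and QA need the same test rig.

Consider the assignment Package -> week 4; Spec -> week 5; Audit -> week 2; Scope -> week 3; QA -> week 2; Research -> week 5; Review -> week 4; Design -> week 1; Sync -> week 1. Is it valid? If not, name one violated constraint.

Quinn owns both Sync and QA and can only do one per week — holds.
Cyd owns both Sync and Scope and can only do one per week — holds.
Audit and QA ship together in the same week — holds.
Review and Package are bundled into one week — holds.
The team can handle at most 3 items per week — holds.
Xiu owns both Scope and Package and can only do one per week — holds.
Wes owns both Sync and Audit and can only do one per week — holds.
Research and Spec need the same test rig — violated.
Design and QA need the same test rig — holds.
Design and Spec ship together in the same week — violated.
Package and QA need the same test rig — holds.
Package and Spec need the same test rig — holds.
Jules owns both Research and Audit and can only do one per week — holds.

No. Research and Spec need the same test rig is not satisfied.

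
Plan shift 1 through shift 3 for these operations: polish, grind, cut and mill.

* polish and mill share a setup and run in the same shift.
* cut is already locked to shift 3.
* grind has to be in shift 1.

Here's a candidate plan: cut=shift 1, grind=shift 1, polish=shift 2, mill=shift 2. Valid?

No — it violates: cut is already locked to shift 3

grind has to be in shift 1 — holds.
polish and mill share a setup and run in the same shift — holds.
cut is already locked to shift 3 — violated.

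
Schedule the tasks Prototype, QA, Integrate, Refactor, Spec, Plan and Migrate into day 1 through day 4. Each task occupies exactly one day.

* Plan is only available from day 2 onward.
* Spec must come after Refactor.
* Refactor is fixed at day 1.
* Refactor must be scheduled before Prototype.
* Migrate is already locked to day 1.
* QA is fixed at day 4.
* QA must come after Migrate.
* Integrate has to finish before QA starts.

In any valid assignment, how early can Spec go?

Precedence pushes Spec to at least day 2.
Spec at day 2 is achievable: Migrate in day 1, Integrate in day 1, Plan in day 2, Refactor in day 1, Spec in day 2, QA in day 4, Prototype in day 2.

day 2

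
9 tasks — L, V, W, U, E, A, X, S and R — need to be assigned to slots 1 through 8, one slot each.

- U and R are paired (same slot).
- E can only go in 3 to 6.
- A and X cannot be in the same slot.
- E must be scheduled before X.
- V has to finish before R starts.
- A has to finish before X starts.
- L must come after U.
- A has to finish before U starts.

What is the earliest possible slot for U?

2

Precedence pushes U to at least 2; downstream work caps U at 7.
U at 2 is achievable: L -> 3, U -> 2, R -> 2, S -> 1, A -> 1, E -> 3, W -> 1, X -> 4, V -> 1.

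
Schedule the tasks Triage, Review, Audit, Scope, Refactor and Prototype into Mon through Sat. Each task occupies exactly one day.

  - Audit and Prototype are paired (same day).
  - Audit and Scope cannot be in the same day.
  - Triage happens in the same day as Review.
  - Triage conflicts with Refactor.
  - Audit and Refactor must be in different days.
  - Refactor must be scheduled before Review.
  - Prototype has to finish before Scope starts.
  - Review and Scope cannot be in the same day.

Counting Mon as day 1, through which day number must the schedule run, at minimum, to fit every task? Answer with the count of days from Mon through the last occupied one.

3

The precedence chain requires at least 2 distinct days.
Could 2 days be enough, i.e. nothing placed later than Tue? No: Scope must come after Prototype (at Mon or later) → {Tue}; Review must come after Refactor (at Mon or later) → {Tue}; Scope can't share with Review (Tue) → nothing is left.
So 2 days is not enough.
3 works (last occupied day: Wed): for example Review=Tue, Refactor=Mon, Scope=Wed, Triage=Tue, Prototype=Tue, Audit=Tue.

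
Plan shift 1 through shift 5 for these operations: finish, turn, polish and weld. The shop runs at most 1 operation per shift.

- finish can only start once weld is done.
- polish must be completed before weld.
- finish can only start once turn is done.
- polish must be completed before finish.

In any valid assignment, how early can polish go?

shift 1

Downstream work caps polish at shift 3.
polish at shift 1 is achievable: weld -> shift 2, finish -> shift 4, polish -> shift 1, turn -> shift 3.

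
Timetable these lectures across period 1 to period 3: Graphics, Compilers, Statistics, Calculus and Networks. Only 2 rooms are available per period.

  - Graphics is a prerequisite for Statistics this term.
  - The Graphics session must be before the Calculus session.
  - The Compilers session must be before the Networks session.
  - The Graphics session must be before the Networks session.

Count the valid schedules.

8

Splitting on Compilers: it can be period 1 (6), period 2 (2). Listing each branch's schedules as (Graphics, Statistics, Calculus, Networks) by period number:
Compilers=period 1: (1,2,2,3) (1,2,3,2) (1,2,3,3) (1,3,2,2) (1,3,2,3) (1,3,3,2) — 6.
Compilers=period 2: (1,2,3,3) (1,3,2,3) — 2.
Summing: 6 + 2 = 8.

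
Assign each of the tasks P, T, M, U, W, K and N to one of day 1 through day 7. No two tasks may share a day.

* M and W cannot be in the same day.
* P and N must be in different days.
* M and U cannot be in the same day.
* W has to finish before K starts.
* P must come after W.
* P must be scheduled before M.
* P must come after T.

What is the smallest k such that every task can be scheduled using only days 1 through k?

The precedence chain requires at least 3 distinct days.
With at most 1 per day and 7 tasks, at least 7 days are needed.
7 works (last occupied day: day 7): for example M in day 4, W in day 1, U in day 6, N in day 7, K in day 5, P in day 3, T in day 2.

7 days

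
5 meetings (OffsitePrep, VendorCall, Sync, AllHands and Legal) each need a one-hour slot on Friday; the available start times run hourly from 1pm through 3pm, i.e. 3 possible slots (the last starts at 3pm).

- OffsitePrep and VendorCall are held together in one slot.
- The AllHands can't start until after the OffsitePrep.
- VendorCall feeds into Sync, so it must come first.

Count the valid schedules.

15

Splitting on OffsitePrep: it can be 1pm (12), 2pm (3). Listing each branch's schedules as (VendorCall, Sync, AllHands, Legal):
OffsitePrep=1pm: (1pm,2pm,2pm,1pm) (1pm,2pm,2pm,2pm) (1pm,2pm,2pm,3pm) (1pm,2pm,3pm,1pm) (1pm,2pm,3pm,2pm) (1pm,2pm,3pm,3pm) (1pm,3pm,2pm,1pm) (1pm,3pm,2pm,2pm) (1pm,3pm,2pm,3pm) (1pm,3pm,3pm,1pm) (1pm,3pm,3pm,2pm) (1pm,3pm,3pm,3pm) — 12.
OffsitePrep=2pm: (2pm,3pm,3pm,1pm) (2pm,3pm,3pm,2pm) (2pm,3pm,3pm,3pm) — 3.
Summing: 12 + 3 = 15.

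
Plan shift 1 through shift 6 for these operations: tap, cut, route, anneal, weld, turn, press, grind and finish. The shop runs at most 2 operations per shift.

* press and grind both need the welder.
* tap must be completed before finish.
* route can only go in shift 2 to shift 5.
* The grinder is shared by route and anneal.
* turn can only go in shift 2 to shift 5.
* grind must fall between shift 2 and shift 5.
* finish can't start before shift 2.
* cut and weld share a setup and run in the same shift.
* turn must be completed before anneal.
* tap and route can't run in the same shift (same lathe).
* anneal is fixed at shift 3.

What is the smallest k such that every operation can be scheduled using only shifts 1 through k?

5

The precedence chain requires at least 2 distinct shifts.
With at most 2 per shift and 9 operations, at least 5 shifts are needed.
anneal can't be placed before shift 3, so the schedule must run through at least shift 3.
5 works (last occupied shift: shift 5): for example weld in shift 5; finish in shift 2; tap in shift 1; route in shift 4; press in shift 1; anneal in shift 3; grind in shift 3; turn in shift 2; cut in shift 5.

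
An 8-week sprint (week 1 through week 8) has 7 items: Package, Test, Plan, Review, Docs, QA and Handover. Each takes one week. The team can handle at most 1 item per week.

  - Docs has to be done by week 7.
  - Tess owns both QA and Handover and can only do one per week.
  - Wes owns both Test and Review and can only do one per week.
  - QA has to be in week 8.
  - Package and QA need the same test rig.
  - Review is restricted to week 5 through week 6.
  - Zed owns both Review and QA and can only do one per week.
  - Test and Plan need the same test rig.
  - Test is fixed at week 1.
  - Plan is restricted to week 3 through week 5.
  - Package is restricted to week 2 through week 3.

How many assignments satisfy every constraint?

48

Splitting on Package: it can be week 2 (30), week 3 (18). Listing each branch's schedules as (Test, Plan, Review, Docs, QA, Handover) by week number:
Package=week 2: (1,3,5,4,8,6) (1,3,5,4,8,7) (1,3,5,6,8,4) (1,3,5,6,8,7) (1,3,5,7,8,4) (1,3,5,7,8,6) (1,3,6,4,8,5) (1,3,6,4,8,7) (1,3,6,5,8,4) (1,3,6,5,8,7) (1,3,6,7,8,4) (1,3,6,7,8,5) (1,4,5,3,8,6) (1,4,5,3,8,7) (1,4,5,6,8,3) (1,4,5,6,8,7) (1,4,5,7,8,3) (1,4,5,7,8,6) (1,4,6,3,8,5) (1,4,6,3,8,7) (1,4,6,5,8,3) (1,4,6,5,8,7) (1,4,6,7,8,3) (1,4,6,7,8,5) (1,5,6,3,8,4) (1,5,6,3,8,7) (1,5,6,4,8,3) (1,5,6,4,8,7) (1,5,6,7,8,3) (1,5,6,7,8,4) — 30.
Package=week 3: (1,4,5,2,8,6) (1,4,5,2,8,7) (1,4,5,6,8,2) (1,4,5,6,8,7) (1,4,5,7,8,2) (1,4,5,7,8,6) (1,4,6,2,8,5) (1,4,6,2,8,7) (1,4,6,5,8,2) (1,4,6,5,8,7) (1,4,6,7,8,2) (1,4,6,7,8,5) (1,5,6,2,8,4) (1,5,6,2,8,7) (1,5,6,4,8,2) (1,5,6,4,8,7) (1,5,6,7,8,2) (1,5,6,7,8,4) — 18.
Summing: 30 + 18 = 48.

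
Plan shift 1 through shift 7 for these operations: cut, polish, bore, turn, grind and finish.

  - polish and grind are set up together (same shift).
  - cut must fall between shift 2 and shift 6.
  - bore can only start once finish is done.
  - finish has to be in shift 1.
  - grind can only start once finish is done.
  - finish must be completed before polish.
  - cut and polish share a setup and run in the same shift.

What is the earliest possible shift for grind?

Precedence pushes grind to at least shift 2; grind must be in the same shift as cut, which can't be after shift 6, so grind is at most shift 6.
grind at shift 2 is achievable: cut -> shift 2, polish -> shift 2, grind -> shift 2, turn -> shift 1, bore -> shift 2, finish -> shift 1.

shift 2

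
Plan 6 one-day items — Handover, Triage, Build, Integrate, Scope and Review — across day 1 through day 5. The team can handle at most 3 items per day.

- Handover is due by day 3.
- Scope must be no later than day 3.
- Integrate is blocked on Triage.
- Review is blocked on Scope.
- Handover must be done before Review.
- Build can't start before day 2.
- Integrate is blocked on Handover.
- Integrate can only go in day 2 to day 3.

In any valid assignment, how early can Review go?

day 2

Precedence pushes Review to at least day 2.
Review at day 2 is achievable: Review=day 2; Integrate=day 2; Triage=day 1; Handover=day 1; Build=day 2; Scope=day 1.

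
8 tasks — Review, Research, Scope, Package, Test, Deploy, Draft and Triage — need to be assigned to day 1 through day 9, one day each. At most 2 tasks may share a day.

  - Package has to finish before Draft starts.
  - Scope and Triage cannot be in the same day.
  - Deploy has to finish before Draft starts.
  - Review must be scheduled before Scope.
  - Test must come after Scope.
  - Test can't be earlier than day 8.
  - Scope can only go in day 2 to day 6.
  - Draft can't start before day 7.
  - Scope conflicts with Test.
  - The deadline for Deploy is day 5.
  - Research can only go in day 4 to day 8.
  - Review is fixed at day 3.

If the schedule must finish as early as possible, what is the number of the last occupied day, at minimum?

day 8

The precedence chain requires at least 3 distinct days.
With at most 2 per day and 8 tasks, at least 4 days are needed.
Test can't be placed before day 8, so the schedule must run through at least day 8.
8 works (last occupied day: day 8): for example Triage -> day 2; Test -> day 8; Draft -> day 7; Scope -> day 4; Research -> day 4; Package -> day 1; Deploy -> day 1; Review -> day 3.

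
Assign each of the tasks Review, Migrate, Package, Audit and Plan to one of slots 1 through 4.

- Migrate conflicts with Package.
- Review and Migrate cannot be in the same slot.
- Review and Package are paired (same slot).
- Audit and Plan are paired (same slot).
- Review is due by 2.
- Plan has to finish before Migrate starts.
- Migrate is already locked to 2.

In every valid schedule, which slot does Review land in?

Review's window is 1–2.
Migrate is fixed at 2, and Review can't share a slot with Migrate.
So Review must be 1.

1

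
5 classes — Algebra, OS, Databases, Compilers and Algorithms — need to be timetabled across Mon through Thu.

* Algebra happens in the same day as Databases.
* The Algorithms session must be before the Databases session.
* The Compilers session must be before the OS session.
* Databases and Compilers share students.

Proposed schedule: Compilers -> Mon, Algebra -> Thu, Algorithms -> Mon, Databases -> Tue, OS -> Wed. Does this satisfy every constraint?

Invalid. Algebra happens in the same day as Databases.

The Algorithms session must be before the Databases session — holds.
Databases and Compilers share students — holds.
The Compilers session must be before the OS session — holds.
Algebra happens in the same day as Databases — violated.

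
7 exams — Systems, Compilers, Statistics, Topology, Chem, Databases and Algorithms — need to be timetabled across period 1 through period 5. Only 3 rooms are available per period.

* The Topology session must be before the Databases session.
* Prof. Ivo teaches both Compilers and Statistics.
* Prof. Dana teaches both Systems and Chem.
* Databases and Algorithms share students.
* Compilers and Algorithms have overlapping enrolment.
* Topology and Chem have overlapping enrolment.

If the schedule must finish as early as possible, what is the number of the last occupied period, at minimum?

period 3

The precedence chain requires at least 2 distinct periods.
With at most 3 per period and 7 exams, at least 3 periods are needed.
3 works (last occupied period: period 3): for example Chem in period 2, Algorithms in period 3, Topology in period 1, Systems in period 1, Compilers in period 1, Statistics in period 2, Databases in period 2.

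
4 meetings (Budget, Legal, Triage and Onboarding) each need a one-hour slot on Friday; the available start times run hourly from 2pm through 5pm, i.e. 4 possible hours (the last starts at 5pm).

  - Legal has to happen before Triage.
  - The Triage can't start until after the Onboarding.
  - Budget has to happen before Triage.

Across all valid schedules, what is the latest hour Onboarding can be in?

Downstream work caps Onboarding at 4pm.
Onboarding at 4pm is achievable: Legal -> 2pm; Onboarding -> 4pm; Triage -> 5pm; Budget -> 2pm.

4pm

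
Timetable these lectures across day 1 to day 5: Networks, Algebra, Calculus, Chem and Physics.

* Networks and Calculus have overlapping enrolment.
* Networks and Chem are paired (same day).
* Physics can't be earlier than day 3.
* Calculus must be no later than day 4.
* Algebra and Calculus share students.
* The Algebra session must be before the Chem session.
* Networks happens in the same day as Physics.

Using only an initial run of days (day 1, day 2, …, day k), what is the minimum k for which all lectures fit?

3 days

The precedence chain requires at least 2 distinct days.
Physics can't be placed before day 3, so the schedule must run through at least day 3.
3 works (last occupied day: day 3): for example Calculus in day 2, Algebra in day 1, Networks in day 3, Physics in day 3, Chem in day 3.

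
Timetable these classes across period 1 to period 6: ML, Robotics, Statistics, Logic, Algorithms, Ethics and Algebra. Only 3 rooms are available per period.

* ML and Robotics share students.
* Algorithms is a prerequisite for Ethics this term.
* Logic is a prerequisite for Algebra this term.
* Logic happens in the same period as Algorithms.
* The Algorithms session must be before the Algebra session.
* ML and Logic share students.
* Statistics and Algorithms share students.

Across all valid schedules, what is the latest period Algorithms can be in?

period 5

Downstream work caps Algorithms at period 5.
Algorithms at period 5 is achievable: Ethics in period 6; Statistics in period 1; ML in period 1; Algorithms in period 5; Algebra in period 6; Logic in period 5; Robotics in period 2.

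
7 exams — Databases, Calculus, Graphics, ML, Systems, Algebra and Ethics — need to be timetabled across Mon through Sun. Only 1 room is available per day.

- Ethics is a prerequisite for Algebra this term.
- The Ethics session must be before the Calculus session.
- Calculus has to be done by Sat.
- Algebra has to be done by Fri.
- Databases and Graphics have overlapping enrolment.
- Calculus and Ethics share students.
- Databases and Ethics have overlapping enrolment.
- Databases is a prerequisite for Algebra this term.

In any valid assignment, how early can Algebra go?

Wed

Precedence pushes Algebra to at least Tue; Algebra's own window allows nothing later than Fri.
Algebra at Wed is achievable: ML in Sat, Calculus in Thu, Systems in Sun, Algebra in Wed, Graphics in Fri, Ethics in Mon, Databases in Tue.
Nothing earlier works — the conflict and capacity constraints rule out every day before Wed.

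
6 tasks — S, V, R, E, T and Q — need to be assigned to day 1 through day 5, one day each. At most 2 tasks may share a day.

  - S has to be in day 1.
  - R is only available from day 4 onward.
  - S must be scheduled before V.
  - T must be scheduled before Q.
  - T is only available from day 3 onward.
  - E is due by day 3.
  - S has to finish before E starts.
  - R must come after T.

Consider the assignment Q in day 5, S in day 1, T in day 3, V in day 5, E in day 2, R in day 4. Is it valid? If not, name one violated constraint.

At most 2 tasks may share a day — holds.
S has to finish before E starts — holds.
T is only available from day 3 onward — holds.
E is due by day 3 — holds.
R is only available from day 4 onward — holds.
S has to be in day 1 — holds.
R must come after T — holds.
S must be scheduled before V — holds.
T must be scheduled before Q — holds.

Yes, all constraints hold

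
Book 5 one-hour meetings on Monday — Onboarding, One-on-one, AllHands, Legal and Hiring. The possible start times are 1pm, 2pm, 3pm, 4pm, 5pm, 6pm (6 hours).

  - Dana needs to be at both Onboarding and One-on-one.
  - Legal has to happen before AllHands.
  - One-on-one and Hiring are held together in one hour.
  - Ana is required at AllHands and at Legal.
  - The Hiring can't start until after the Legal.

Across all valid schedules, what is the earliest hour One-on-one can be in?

One-on-one must be in the same hour as Hiring, which can't be before 2pm, so One-on-one is at least 2pm.
One-on-one at 2pm is achievable: Legal -> 1pm; Onboarding -> 1pm; Hiring -> 2pm; AllHands -> 2pm; One-on-one -> 2pm.

2pm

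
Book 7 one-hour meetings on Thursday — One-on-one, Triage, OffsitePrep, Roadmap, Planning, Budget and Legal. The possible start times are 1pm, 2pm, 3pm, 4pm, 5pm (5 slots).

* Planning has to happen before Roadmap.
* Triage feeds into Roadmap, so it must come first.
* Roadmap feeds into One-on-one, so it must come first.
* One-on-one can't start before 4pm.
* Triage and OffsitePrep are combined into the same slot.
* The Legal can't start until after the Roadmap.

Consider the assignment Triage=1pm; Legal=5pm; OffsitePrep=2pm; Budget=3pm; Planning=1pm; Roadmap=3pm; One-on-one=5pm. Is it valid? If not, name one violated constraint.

No. Triage and OffsitePrep are combined into the same slot is not satisfied.

Triage and OffsitePrep are combined into the same slot — violated.
Planning has to happen before Roadmap — holds.
Roadmap feeds into One-on-one, so it must come first — holds.
Triage feeds into Roadmap, so it must come first — holds.
One-on-one can't start before 4pm — holds.
The Legal can't start until after the Roadmap — holds.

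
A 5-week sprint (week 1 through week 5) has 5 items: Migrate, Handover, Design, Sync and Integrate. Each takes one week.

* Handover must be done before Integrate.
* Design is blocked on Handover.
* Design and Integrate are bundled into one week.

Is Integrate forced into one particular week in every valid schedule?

Integrate can be week 2 (e.g. Sync=week 1, Migrate=week 1, Integrate=week 2, Design=week 2, Handover=week 1) or week 3 (e.g. Integrate -> week 3; Handover -> week 1; Sync -> week 1; Design -> week 3; Migrate -> week 1).

No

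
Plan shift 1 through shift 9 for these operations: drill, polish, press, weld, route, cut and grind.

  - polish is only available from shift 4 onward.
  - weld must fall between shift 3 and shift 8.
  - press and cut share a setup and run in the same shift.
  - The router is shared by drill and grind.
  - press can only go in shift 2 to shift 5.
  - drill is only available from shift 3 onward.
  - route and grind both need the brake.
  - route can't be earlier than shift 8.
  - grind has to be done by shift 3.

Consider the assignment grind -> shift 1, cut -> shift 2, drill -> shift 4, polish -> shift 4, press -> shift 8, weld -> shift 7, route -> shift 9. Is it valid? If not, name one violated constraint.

No. press can only go in shift 2 to shift 5 is not satisfied.

The router is shared by drill and grind — holds.
press and cut share a setup and run in the same shift — violated.
grind has to be done by shift 3 — holds.
press can only go in shift 2 to shift 5 — violated.
route and grind both need the brake — holds.
route can't be earlier than shift 8 — holds.
drill is only available from shift 3 onward — holds.
polish is only available from shift 4 onward — holds.
weld must fall between shift 3 and shift 8 — holds.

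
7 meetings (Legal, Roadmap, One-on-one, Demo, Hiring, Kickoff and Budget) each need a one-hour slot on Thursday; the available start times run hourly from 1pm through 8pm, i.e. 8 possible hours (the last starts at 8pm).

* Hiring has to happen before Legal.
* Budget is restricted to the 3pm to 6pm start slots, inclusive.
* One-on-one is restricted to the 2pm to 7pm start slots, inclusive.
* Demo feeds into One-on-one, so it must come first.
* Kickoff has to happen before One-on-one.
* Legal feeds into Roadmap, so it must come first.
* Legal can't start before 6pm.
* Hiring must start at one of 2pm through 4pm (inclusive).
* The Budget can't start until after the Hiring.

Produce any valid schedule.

Kickoff=1pm; Legal=6pm; Budget=3pm; Demo=1pm; One-on-one=2pm; Hiring=2pm; Roadmap=7pm

Checking: Demo(1pm) before One-on-one(2pm); Kickoff(1pm) before One-on-one(2pm); Hiring(2pm) before Legal(6pm); Legal(6pm) before Roadmap(7pm); Hiring(2pm) before Budget(3pm); Legal=6pm in [6pm,8pm]; Budget=3pm in [3pm,6pm]; Hiring=2pm in [2pm,4pm]; One-on-one=2pm in [2pm,7pm].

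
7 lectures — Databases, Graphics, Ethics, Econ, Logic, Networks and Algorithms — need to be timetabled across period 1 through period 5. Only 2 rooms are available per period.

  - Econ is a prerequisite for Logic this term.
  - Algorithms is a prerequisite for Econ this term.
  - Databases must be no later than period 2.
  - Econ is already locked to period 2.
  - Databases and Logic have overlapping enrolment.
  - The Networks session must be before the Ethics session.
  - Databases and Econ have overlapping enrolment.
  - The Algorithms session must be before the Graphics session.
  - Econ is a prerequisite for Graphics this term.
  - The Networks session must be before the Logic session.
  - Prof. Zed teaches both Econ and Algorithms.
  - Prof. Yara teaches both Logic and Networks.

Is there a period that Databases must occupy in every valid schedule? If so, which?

period 1

Databases's window is period 1–period 2.
Econ is fixed at period 2, and Databases can't share a period with Econ.
So Databases must be period 1.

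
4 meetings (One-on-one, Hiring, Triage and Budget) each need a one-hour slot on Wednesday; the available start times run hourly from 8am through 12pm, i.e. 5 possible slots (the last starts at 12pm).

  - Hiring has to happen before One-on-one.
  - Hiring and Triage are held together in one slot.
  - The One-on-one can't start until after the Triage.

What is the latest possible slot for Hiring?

Downstream work caps Hiring at 11am.
Hiring at 11am is achievable: Triage=11am; One-on-one=12pm; Hiring=11am; Budget=8am.

11am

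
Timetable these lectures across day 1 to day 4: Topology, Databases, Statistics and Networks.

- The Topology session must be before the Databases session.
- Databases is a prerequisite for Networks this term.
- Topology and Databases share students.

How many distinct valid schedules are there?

16

Splitting on Topology: it can be day 1 (12), day 2 (4). Listing each branch's schedules as (Databases, Statistics, Networks) by day number:
Topology=day 1: (2,1,3) (2,1,4) (2,2,3) (2,2,4) (2,3,3) (2,3,4) (2,4,3) (2,4,4) (3,1,4) (3,2,4) (3,3,4) (3,4,4) — 12.
Topology=day 2: (3,1,4) (3,2,4) (3,3,4) (3,4,4) — 4.
Summing: 12 + 4 = 16.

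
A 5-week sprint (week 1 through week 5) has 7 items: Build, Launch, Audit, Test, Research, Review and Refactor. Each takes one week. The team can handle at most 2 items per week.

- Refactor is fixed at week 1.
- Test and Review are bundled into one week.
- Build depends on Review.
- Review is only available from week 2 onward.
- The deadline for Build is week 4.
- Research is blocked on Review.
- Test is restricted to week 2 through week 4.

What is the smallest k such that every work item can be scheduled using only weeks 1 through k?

4

The precedence chain requires at least 2 distinct weeks.
With at most 2 per week and 7 work items, at least 4 weeks are needed.
Propagating the time windows through the other constraints, Build can't land before week 3, so the schedule must run through at least week 3.
4 works (last occupied week: week 4): for example Refactor in week 1, Build in week 3, Review in week 2, Launch in week 1, Test in week 2, Research in week 3, Audit in week 4.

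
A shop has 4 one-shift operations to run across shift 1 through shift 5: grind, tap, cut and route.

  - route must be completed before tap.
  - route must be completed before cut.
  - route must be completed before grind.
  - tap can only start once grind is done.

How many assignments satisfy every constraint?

35

Splitting on grind: it can be shift 2 (12), shift 3 (14), shift 4 (9). Listing each branch's schedules as (tap, cut, route) by shift number:
grind=shift 2: (3,2,1) (3,3,1) (3,4,1) (3,5,1) (4,2,1) (4,3,1) (4,4,1) (4,5,1) (5,2,1) (5,3,1) (5,4,1) (5,5,1) — 12.
grind=shift 3: (4,2,1) (4,3,1) (4,3,2) (4,4,1) (4,4,2) (4,5,1) (4,5,2) (5,2,1) (5,3,1) (5,3,2) (5,4,1) (5,4,2) (5,5,1) (5,5,2) — 14.
grind=shift 4: (5,2,1) (5,3,1) (5,3,2) (5,4,1) (5,4,2) (5,4,3) (5,5,1) (5,5,2) (5,5,3) — 9.
Summing: 12 + 14 + 9 = 35.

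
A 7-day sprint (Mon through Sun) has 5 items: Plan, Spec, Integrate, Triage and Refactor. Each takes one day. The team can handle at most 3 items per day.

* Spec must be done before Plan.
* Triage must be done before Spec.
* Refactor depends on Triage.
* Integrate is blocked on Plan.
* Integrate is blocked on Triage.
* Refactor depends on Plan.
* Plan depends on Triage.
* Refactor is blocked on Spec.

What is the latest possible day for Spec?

Precedence pushes Spec to at least Tue; downstream work caps Spec at Fri.
Spec at Fri is achievable: Refactor=Sun, Integrate=Sun, Plan=Sat, Triage=Mon, Spec=Fri.

Fri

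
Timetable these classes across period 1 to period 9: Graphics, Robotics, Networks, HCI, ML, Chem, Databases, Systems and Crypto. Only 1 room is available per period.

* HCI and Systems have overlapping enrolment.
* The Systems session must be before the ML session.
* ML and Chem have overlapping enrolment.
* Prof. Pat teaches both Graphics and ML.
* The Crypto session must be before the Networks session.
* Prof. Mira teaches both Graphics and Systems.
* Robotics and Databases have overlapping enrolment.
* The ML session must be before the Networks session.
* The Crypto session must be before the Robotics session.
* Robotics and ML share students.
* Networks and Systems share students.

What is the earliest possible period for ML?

period 2

Precedence pushes ML to at least period 2; downstream work caps ML at period 8.
ML at period 2 is achievable: Databases in period 9, Networks in period 4, Graphics in period 6, Robotics in period 5, Crypto in period 3, HCI in period 7, ML in period 2, Chem in period 8, Systems in period 1.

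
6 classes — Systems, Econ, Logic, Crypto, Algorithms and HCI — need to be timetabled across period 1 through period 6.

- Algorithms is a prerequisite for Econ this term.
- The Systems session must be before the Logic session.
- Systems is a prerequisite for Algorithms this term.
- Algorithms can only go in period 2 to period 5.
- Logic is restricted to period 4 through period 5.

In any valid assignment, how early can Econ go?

period 3

Precedence pushes Econ to at least period 3.
Econ at period 3 is achievable: Logic=period 4, Algorithms=period 2, Crypto=period 1, Econ=period 3, HCI=period 1, Systems=period 1.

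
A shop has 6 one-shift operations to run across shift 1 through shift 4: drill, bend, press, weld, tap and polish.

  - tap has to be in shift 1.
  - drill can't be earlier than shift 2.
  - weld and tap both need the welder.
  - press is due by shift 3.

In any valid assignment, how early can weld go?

shift 2

weld at shift 2 is achievable: bend in shift 1, weld in shift 2, tap in shift 1, polish in shift 1, drill in shift 2, press in shift 1.
Nothing earlier works — the conflict constraints rule out every shift before shift 2.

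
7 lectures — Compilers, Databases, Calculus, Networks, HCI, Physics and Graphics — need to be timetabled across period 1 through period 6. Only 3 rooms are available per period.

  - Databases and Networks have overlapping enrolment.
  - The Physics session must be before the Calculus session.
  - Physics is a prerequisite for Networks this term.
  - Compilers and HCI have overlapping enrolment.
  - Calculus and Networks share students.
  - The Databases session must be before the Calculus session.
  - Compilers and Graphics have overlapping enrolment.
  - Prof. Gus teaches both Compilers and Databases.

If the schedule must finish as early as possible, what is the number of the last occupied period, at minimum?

period 3

The precedence chain requires at least 2 distinct periods.
With at most 3 per period and 7 lectures, at least 3 periods are needed.
3 works (last occupied period: period 3): for example Networks -> period 3; Calculus -> period 2; Physics -> period 1; Graphics -> period 3; Databases -> period 1; HCI -> period 1; Compilers -> period 2.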